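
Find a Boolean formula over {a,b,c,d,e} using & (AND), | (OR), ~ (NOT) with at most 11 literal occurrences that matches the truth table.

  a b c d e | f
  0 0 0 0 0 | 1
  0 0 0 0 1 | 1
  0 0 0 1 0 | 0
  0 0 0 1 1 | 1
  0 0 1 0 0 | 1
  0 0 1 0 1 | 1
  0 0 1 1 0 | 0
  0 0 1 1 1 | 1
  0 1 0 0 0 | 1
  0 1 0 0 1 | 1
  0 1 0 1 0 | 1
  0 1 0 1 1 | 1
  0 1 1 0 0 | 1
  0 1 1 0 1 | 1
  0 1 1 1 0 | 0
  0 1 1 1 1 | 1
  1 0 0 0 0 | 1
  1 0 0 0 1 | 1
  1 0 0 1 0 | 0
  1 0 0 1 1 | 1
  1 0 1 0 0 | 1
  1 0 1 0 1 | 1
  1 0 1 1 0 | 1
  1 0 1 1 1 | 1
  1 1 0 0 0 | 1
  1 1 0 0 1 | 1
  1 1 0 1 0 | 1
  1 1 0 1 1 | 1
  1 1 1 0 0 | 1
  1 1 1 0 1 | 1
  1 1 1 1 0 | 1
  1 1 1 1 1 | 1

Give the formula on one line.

  ~d = 11001100110011001100110011001100
  ~c = 11110000111100001111000011110000
  (~c & d) = 00110000001100000011000000110000
  ((~c & d) | e) = 01110101011101010111010101110101
  (((~c & d) | e) | a) = 01110101011101011111111111111111
  (e | c) = 01011111010111110101111101011111
  (d & (e | c)) = 00010011000100110001001100010011
  (b | (d & (e | c))) = 00010011111111110001001111111111
  ((((~c & d) | e) | a) & (b | (d & (e | c)))) = 00010001011101010001001111111111
  (~d | ((((~c & d) | e) | a) & (b | (d & (e | c))))) = 11011101111111011101111111111111

(~d | ((((~c & d) | e) | a) & (b | (d & (e | c)))))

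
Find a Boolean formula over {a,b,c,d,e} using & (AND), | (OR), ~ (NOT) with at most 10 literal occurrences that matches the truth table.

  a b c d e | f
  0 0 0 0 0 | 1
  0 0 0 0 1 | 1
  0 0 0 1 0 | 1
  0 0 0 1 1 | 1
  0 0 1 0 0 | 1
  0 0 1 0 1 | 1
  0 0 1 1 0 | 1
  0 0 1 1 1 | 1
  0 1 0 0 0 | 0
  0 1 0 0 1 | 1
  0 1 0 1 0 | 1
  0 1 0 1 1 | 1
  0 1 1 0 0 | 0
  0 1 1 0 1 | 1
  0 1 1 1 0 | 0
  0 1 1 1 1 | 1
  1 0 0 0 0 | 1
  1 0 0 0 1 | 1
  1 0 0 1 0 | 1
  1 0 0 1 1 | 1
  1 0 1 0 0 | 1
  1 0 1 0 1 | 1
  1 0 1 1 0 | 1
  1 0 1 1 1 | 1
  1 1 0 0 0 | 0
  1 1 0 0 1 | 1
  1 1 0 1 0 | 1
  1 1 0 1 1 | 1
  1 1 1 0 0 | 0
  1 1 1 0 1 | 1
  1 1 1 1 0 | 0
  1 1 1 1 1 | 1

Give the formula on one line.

((((~c & d) & b) | ((e & ~c) | ~b)) | e)

  ~c = 11110000111100001111000011110000
  (~c & d) = 00110000001100000011000000110000
  ((~c & d) & b) = 00000000001100000000000000110000
  (e & ~c) = 01010000010100000101000001010000
  ~b = 11111111000000001111111100000000
  ((e & ~c) | ~b) = 11111111010100001111111101010000
  (((~c & d) & b) | ((e & ~c) | ~b)) = 11111111011100001111111101110000
  ((((~c & d) & b) | ((e & ~c) | ~b)) | e) = 11111111011101011111111101110101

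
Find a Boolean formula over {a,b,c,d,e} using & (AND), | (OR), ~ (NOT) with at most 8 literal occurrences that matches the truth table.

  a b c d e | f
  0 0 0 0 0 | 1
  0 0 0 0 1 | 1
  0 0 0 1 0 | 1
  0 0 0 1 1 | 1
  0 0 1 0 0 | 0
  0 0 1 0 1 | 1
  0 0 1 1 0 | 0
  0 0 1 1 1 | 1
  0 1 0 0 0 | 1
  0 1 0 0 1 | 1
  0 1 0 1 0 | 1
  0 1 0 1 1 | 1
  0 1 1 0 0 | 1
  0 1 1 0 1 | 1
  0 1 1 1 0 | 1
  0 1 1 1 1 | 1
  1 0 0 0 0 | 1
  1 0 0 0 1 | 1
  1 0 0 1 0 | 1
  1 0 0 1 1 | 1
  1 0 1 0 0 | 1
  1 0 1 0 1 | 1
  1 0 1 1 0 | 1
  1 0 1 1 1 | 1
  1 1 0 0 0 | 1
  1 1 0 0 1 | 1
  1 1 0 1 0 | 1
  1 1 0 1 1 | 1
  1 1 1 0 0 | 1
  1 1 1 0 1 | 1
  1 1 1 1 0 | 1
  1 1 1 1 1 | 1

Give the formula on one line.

  (a | b) = 00000000111111111111111111111111
  (e | (a | b)) = 01010101111111111111111111111111
  ~c = 11110000111100001111000011110000
  (~c | e) = 11110101111101011111010111110101
  ((e | (a | b)) | (~c | e)) = 11110101111111111111111111111111

((e | (a | b)) | (~c | e))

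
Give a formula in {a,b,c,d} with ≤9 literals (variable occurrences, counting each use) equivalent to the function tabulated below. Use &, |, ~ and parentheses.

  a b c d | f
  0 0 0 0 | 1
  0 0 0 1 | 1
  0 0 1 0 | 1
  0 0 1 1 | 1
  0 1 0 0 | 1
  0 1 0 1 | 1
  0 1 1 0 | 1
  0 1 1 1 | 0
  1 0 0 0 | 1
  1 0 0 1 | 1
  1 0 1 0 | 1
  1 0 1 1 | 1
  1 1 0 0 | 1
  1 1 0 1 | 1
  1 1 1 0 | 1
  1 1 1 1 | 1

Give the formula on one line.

  ~d = 1010101010101010
  (a | ~d) = 1010101011111111
  (c & (a | ~d)) = 0010001000110011
  ~b = 1111000011110000
  (~b | a) = 1111000011111111
  ((c & (a | ~d)) | (~b | a)) = 1111001011111111
  ~c = 1100110011001100
  (~d | ~c) = 1110111011101110
  (((c & (a | ~d)) | (~b | a)) | (~d | ~c)) = 1111111011111111

(((c & (a | ~d)) | (~b | a)) | (~d | ~c))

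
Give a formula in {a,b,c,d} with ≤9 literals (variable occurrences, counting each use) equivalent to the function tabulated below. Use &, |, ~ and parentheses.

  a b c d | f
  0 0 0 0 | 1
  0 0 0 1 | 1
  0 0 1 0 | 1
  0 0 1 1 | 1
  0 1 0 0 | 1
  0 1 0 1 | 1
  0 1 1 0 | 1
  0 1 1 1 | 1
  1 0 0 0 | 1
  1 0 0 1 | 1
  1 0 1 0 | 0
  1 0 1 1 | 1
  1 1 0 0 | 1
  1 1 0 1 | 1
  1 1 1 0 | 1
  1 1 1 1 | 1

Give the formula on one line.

((~c | b) | ((d & (a & c)) | ~a))

  ~c = 1100110011001100
  (~c | b) = 1100111111001111
  (a & c) = 0000000000110011
  (d & (a & c)) = 0000000000010001
  ~a = 1111111100000000
  ((d & (a & c)) | ~a) = 1111111100010001
  ((~c | b) | ((d & (a & c)) | ~a)) = 1111111111011111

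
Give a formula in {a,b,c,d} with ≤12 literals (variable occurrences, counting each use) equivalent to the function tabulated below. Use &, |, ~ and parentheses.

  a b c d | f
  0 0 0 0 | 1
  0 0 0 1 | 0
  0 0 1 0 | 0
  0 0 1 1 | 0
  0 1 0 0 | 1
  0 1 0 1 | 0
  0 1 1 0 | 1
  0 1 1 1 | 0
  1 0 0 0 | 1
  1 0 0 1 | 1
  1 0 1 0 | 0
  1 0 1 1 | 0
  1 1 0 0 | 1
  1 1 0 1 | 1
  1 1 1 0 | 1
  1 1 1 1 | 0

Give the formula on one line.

(((~c | b) & (~c | ~d)) & (~d | ((a & d) | (c & d))))

  ~c = 1100110011001100
  (~c | b) = 1100111111001111
  ~d = 1010101010101010
  (~c | ~d) = 1110111011101110
  ((~c | b) & (~c | ~d)) = 1100111011001110
  (a & d) = 0000000001010101
  (c & d) = 0001000100010001
  ((a & d) | (c & d)) = 0001000101010101
  (~d | ((a & d) | (c & d))) = 1011101111111111
  (((~c | b) & (~c | ~d)) & (~d | ((a & d) | (c & d)))) = 1000101011001110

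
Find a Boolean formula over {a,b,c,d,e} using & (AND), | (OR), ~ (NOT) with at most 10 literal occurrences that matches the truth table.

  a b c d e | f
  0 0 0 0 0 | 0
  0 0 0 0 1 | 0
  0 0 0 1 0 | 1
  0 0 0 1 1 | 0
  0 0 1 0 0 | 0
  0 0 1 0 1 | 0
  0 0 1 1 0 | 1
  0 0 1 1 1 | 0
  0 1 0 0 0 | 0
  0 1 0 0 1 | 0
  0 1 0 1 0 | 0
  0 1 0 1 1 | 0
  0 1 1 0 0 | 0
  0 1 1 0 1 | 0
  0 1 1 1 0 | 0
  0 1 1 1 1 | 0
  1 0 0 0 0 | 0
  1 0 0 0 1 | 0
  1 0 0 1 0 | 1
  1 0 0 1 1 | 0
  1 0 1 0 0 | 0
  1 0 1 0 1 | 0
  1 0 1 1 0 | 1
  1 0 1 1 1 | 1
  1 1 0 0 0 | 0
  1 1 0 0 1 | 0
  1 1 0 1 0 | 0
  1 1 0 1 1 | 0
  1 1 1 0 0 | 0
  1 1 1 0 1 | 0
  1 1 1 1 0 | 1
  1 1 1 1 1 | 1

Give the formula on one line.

(((d & (~e | ~b)) & (~e & (e | ~b))) | (d & (c & a)))

  ~e = 10101010101010101010101010101010
  ~b = 11111111000000001111111100000000
  (~e | ~b) = 11111111101010101111111110101010
  (d & (~e | ~b)) = 00110011001000100011001100100010
  (e | ~b) = 11111111010101011111111101010101
  (~e & (e | ~b)) = 10101010000000001010101000000000
  ((d & (~e | ~b)) & (~e & (e | ~b))) = 00100010000000000010001000000000
  (c & a) = 00000000000000000000111100001111
  (d & (c & a)) = 00000000000000000000001100000011
  (((d & (~e | ~b)) & (~e & (e | ~b))) | (d & (c & a))) = 00100010000000000010001100000011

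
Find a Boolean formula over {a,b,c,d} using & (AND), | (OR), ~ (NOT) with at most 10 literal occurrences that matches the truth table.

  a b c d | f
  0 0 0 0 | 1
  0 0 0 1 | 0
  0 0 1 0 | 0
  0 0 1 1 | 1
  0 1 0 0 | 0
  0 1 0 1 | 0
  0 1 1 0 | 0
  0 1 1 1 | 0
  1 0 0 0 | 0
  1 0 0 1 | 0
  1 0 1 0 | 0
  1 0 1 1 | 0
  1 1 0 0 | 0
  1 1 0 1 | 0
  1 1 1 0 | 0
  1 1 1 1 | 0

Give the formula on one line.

(~a & ((((~d | c) & (~a & (~c | d))) | b) & (~b | a)))

  ~a = 1111111100000000
  ~d = 1010101010101010
  (~d | c) = 1011101110111011
  ~c = 1100110011001100
  (~c | d) = 1101110111011101
  (~a & (~c | d)) = 1101110100000000
  ((~d | c) & (~a & (~c | d))) = 1001100100000000
  (((~d | c) & (~a & (~c | d))) | b) = 1001111100001111
  ~b = 1111000011110000
  (~b | a) = 1111000011111111
  ((((~d | c) & (~a & (~c | d))) | b) & (~b | a)) = 1001000000001111
  (~a & ((((~d | c) & (~a & (~c | d))) | b) & (~b | a))) = 1001000000000000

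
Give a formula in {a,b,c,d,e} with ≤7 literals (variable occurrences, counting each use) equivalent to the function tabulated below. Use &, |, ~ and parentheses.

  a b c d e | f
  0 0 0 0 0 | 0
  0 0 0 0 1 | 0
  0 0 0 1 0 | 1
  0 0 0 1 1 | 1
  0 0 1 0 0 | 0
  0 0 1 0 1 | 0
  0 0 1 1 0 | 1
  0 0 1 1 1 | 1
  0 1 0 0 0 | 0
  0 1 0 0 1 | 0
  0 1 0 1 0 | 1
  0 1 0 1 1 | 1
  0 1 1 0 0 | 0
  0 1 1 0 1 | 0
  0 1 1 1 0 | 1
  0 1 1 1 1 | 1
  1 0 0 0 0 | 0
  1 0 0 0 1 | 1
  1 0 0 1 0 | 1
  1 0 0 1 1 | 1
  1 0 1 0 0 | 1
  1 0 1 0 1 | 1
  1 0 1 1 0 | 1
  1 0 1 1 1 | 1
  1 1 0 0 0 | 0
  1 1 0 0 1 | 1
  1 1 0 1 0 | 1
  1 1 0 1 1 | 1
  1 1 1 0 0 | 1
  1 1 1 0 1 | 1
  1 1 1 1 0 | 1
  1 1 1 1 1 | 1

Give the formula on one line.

  (e | c) = 01011111010111110101111101011111
  ((e | c) & a) = 00000000000000000101111101011111
  (((e | c) & a) | d) = 00110011001100110111111101111111

(((e | c) & a) | d)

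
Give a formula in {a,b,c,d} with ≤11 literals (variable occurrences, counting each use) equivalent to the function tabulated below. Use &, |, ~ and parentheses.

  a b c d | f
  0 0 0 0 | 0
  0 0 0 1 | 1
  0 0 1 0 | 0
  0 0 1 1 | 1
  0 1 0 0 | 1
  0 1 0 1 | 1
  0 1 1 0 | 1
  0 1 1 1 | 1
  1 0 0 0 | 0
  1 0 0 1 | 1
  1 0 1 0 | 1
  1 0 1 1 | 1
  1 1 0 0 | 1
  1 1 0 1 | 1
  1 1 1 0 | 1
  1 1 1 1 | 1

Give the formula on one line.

((((((a & c) | b) | (d & ~a)) & a) | b) | d)

  (a & c) = 0000000000110011
  ((a & c) | b) = 0000111100111111
  ~a = 1111111100000000
  (d & ~a) = 0101010100000000
  (((a & c) | b) | (d & ~a)) = 0101111100111111
  ((((a & c) | b) | (d & ~a)) & a) = 0000000000111111
  (((((a & c) | b) | (d & ~a)) & a) | b) = 0000111100111111
  ((((((a & c) | b) | (d & ~a)) & a) | b) | d) = 0101111101111111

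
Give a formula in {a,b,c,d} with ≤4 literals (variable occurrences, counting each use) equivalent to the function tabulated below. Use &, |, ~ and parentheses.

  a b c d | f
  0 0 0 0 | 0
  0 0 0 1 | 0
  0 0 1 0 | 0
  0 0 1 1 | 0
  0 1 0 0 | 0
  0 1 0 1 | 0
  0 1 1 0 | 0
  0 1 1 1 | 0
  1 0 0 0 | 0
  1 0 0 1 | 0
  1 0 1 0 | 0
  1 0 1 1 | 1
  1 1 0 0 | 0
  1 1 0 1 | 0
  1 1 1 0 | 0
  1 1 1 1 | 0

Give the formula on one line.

  ~b = 1111000011110000
  (c & a) = 0000000000110011
  (d & (c & a)) = 0000000000010001
  (~b & (d & (c & a))) = 0000000000010000

(~b & (d & (c & a)))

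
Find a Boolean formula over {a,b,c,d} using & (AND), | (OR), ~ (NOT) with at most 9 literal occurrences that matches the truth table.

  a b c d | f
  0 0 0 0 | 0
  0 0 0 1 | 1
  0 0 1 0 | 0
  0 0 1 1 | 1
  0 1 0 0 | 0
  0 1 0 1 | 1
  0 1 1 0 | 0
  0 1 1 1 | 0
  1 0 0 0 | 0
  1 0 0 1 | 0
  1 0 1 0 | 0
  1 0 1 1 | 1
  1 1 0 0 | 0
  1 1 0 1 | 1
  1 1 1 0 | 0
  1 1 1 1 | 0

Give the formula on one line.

  ~b = 1111000011110000
  (~b & d) = 0101000001010000
  ~c = 1100110011001100
  ((~b & d) | ~c) = 1101110011011100
  ~a = 1111111100000000
  (~a | b) = 1111111100001111
  (d & (~a | b)) = 0101010100000101
  (c | (d & (~a | b))) = 0111011100110111
  (((~b & d) | ~c) & (c | (d & (~a | b)))) = 0101010000010100

(((~b & d) | ~c) & (c | (d & (~a | b))))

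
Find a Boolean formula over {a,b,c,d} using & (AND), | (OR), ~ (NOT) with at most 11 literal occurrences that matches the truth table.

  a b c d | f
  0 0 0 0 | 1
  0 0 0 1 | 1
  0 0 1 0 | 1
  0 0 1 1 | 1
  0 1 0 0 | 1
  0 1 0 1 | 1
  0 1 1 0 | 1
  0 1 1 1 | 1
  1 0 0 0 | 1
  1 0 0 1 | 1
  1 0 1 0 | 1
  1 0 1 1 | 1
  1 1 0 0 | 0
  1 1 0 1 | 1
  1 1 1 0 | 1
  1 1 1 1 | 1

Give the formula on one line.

((d | ((~b | ~a) & ~d)) | ((b & d) | (c & (b & ~d))))

  ~b = 1111000011110000
  ~a = 1111111100000000
  (~b | ~a) = 1111111111110000
  ~d = 1010101010101010
  ((~b | ~a) & ~d) = 1010101010100000
  (d | ((~b | ~a) & ~d)) = 1111111111110101
  (b & d) = 0000010100000101
  (b & ~d) = 0000101000001010
  (c & (b & ~d)) = 0000001000000010
  ((b & d) | (c & (b & ~d))) = 0000011100000111
  ((d | ((~b | ~a) & ~d)) | ((b & d) | (c & (b & ~d)))) = 1111111111110111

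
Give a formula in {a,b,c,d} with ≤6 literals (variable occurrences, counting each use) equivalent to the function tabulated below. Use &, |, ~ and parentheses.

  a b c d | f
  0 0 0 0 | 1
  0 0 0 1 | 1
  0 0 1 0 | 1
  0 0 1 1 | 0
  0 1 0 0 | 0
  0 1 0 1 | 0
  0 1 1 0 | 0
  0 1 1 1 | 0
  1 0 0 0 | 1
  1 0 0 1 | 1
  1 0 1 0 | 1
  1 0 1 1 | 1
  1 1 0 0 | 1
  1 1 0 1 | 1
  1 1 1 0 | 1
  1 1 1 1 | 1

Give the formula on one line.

((~b & (~d | ~c)) | a)

  ~b = 1111000011110000
  ~d = 1010101010101010
  ~c = 1100110011001100
  (~d | ~c) = 1110111011101110
  (~b & (~d | ~c)) = 1110000011100000
  ((~b & (~d | ~c)) | a) = 1110000011111111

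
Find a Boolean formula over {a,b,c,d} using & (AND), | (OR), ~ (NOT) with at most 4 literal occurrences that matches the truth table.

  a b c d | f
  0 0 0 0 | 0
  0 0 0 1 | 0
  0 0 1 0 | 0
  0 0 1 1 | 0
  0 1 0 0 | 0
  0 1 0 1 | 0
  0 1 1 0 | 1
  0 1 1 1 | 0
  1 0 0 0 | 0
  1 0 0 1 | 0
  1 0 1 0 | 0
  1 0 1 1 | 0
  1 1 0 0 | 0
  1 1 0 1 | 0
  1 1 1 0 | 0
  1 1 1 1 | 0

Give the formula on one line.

((c & (~d & ~a)) & b)

  ~d = 1010101010101010
  ~a = 1111111100000000
  (~d & ~a) = 1010101000000000
  (c & (~d & ~a)) = 0010001000000000
  ((c & (~d & ~a)) & b) = 0000001000000000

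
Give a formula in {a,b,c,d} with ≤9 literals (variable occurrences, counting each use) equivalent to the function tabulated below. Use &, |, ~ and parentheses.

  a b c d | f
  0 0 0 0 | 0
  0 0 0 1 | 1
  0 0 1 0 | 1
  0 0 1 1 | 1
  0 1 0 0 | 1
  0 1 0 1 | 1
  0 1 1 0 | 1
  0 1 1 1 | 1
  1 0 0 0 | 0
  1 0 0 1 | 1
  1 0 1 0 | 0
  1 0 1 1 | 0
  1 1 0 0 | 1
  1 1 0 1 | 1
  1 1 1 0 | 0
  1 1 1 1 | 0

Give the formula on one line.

((~c | ~a) & ((b | d) | ((~a & c) | d)))

  ~c = 1100110011001100
  ~a = 1111111100000000
  (~c | ~a) = 1111111111001100
  (b | d) = 0101111101011111
  (~a & c) = 0011001100000000
  ((~a & c) | d) = 0111011101010101
  ((b | d) | ((~a & c) | d)) = 0111111101011111
  ((~c | ~a) & ((b | d) | ((~a & c) | d))) = 0111111101001100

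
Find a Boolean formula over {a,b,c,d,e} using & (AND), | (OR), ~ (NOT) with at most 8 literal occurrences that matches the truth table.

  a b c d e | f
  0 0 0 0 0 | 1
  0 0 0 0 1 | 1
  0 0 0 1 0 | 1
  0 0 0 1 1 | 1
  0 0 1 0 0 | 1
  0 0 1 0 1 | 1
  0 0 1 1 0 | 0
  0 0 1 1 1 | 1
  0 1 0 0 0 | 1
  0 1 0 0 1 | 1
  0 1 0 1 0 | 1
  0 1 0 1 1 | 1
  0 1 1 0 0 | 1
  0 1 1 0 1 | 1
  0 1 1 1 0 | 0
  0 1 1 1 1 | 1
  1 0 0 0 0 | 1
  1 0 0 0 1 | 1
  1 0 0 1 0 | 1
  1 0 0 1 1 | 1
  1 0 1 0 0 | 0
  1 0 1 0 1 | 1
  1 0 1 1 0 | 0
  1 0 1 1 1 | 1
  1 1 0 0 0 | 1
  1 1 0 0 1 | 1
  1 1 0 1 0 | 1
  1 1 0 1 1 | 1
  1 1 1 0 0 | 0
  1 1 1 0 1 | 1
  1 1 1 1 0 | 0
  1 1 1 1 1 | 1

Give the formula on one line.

(((~a & (~d | a)) | e) | ~c)

  ~a = 11111111111111110000000000000000
  ~d = 11001100110011001100110011001100
  (~d | a) = 11001100110011001111111111111111
  (~a & (~d | a)) = 11001100110011000000000000000000
  ((~a & (~d | a)) | e) = 11011101110111010101010101010101
  ~c = 11110000111100001111000011110000
  (((~a & (~d | a)) | e) | ~c) = 11111101111111011111010111110101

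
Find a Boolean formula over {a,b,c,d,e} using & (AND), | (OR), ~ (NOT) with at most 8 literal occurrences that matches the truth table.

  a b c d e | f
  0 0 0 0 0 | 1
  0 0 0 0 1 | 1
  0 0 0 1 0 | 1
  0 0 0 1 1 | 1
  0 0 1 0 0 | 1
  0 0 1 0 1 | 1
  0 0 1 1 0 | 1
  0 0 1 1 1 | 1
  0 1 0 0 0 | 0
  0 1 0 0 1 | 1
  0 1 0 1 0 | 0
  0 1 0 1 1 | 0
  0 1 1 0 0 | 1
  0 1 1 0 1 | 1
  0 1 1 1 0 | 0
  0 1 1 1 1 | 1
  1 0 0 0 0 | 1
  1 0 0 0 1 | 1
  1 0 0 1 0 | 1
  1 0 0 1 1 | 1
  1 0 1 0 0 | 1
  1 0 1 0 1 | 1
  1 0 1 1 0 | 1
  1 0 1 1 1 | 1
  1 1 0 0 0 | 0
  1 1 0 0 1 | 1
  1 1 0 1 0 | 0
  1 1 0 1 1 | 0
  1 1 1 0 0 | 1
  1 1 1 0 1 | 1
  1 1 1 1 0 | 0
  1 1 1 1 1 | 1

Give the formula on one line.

((~d & (e | c)) | ((c & e) | ~b))

  ~d = 11001100110011001100110011001100
  (e | c) = 01011111010111110101111101011111
  (~d & (e | c)) = 01001100010011000100110001001100
  (c & e) = 00000101000001010000010100000101
  ~b = 11111111000000001111111100000000
  ((c & e) | ~b) = 11111111000001011111111100000101
  ((~d & (e | c)) | ((c & e) | ~b)) = 11111111010011011111111101001101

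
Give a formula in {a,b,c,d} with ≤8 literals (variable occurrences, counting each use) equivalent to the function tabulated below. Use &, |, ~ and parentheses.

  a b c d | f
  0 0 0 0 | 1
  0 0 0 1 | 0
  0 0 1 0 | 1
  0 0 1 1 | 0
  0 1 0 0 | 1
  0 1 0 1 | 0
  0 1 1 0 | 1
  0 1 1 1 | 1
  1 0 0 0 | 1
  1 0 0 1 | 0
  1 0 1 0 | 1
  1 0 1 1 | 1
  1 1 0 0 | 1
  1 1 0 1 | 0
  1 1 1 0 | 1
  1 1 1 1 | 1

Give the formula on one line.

(~d | (((a | b) & d) & c))

  ~d = 1010101010101010
  (a | b) = 0000111111111111
  ((a | b) & d) = 0000010101010101
  (((a | b) & d) & c) = 0000000100010001
  (~d | (((a | b) & d) & c)) = 1010101110111011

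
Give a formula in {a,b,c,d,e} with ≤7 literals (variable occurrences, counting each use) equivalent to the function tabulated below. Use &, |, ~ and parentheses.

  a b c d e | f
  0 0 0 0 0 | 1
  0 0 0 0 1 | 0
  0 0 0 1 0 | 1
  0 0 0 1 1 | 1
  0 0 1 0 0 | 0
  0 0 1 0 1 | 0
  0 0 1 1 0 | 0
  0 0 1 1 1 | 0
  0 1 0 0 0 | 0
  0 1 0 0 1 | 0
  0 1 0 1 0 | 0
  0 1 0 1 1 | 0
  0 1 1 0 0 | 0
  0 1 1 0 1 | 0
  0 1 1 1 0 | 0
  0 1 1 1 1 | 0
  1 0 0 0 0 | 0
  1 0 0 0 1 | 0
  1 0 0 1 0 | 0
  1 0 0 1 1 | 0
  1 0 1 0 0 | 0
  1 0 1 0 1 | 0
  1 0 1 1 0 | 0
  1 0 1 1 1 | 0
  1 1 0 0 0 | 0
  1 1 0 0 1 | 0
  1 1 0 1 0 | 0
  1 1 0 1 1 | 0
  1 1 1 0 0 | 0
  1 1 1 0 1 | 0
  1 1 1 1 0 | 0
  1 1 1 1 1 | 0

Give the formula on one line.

  ~c = 11110000111100001111000011110000
  ~a = 11111111111111110000000000000000
  (~c & ~a) = 11110000111100000000000000000000
  ((~c & ~a) | b) = 11110000111111110000000011111111
  ~e = 10101010101010101010101010101010
  (~e | d) = 10111011101110111011101110111011
  (((~c & ~a) | b) & (~e | d)) = 10110000101110110000000010111011
  ~b = 11111111000000001111111100000000
  ((((~c & ~a) | b) & (~e | d)) & ~b) = 10110000000000000000000000000000

((((~c & ~a) | b) & (~e | d)) & ~b)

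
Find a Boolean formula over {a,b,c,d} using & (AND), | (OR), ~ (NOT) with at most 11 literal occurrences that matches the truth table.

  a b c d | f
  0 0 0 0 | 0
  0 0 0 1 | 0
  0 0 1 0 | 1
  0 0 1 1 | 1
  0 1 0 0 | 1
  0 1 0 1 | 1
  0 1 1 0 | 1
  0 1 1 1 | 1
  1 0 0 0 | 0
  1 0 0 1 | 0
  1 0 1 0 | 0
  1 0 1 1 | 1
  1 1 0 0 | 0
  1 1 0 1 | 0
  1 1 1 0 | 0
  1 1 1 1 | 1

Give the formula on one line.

  (c | b) = 0011111100111111
  ~a = 1111111100000000
  ((c | b) & ~a) = 0011111100000000
  (b | a) = 0000111111111111
  (d & c) = 0001000100010001
  ~b = 1111000011110000
  (~b | a) = 1111000011111111
  ((d & c) & (~b | a)) = 0001000000010001
  ((b | a) & ((d & c) & (~b | a))) = 0000000000010001
  (((c | b) & ~a) | ((b | a) & ((d & c) & (~b | a)))) = 0011111100010001

(((c | b) & ~a) | ((b | a) & ((d & c) & (~b | a))))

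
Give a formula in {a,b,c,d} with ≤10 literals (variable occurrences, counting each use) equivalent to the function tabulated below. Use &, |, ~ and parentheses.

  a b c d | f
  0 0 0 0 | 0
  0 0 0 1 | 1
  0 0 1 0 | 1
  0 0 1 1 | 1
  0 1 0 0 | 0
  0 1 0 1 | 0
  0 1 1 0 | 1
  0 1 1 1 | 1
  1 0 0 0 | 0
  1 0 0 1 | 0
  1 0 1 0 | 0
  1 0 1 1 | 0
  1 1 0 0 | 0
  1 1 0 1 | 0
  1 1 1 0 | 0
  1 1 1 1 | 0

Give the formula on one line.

  ~a = 1111111100000000
  (~a & c) = 0011001100000000
  ~d = 1010101010101010
  ~b = 1111000011110000
  (~d | ~b) = 1111101011111010
  (d | a) = 0101010111111111
  (~a & (d | a)) = 0101010100000000
  ((~d | ~b) & (~a & (d | a))) = 0101000000000000
  ((~a & c) | ((~d | ~b) & (~a & (d | a)))) = 0111001100000000

((~a & c) | ((~d | ~b) & (~a & (d | a))))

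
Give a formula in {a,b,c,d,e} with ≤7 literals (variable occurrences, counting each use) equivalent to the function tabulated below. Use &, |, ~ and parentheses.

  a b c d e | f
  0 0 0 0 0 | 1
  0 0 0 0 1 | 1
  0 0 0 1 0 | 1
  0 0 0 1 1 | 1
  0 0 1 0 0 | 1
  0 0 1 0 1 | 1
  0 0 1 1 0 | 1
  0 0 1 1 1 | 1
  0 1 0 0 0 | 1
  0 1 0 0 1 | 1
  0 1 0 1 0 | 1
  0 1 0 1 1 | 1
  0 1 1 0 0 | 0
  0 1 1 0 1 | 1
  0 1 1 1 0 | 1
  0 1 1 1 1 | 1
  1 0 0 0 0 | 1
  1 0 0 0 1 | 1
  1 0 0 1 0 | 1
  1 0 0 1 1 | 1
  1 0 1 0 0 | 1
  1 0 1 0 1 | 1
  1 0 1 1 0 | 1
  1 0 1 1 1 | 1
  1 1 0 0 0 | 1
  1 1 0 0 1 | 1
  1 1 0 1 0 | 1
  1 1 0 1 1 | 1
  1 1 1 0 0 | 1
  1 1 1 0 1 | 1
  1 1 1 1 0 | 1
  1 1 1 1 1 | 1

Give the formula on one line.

((~c | ~b) | (a | (d | ((~a & b) & e))))

  ~c = 11110000111100001111000011110000
  ~b = 11111111000000001111111100000000
  (~c | ~b) = 11111111111100001111111111110000
  ~a = 11111111111111110000000000000000
  (~a & b) = 00000000111111110000000000000000
  ((~a & b) & e) = 00000000010101010000000000000000
  (d | ((~a & b) & e)) = 00110011011101110011001100110011
  (a | (d | ((~a & b) & e))) = 00110011011101111111111111111111
  ((~c | ~b) | (a | (d | ((~a & b) & e)))) = 11111111111101111111111111111111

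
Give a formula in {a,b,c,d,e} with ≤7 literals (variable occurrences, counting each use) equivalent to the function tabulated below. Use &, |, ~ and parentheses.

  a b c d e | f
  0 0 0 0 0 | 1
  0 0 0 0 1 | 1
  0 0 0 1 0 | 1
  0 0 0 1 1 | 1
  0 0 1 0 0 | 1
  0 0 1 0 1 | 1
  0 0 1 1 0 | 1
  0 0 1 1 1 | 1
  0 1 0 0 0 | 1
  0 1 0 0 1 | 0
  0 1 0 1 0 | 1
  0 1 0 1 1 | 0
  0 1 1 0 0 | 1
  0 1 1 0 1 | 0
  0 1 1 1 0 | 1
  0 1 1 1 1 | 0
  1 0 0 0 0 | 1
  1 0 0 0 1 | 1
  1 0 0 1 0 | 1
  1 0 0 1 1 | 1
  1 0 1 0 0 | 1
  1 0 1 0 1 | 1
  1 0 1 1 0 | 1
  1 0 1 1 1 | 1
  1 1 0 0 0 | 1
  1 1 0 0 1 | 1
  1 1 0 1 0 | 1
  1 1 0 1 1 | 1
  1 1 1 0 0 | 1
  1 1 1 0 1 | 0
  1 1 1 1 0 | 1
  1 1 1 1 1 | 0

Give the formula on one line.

  ~b = 11111111000000001111111100000000
  ~e = 10101010101010101010101010101010
  ~a = 11111111111111110000000000000000
  (~a | e) = 11111111111111110101010101010101
  (~e & (~a | e)) = 10101010101010100000000000000000
  (~b | (~e & (~a | e))) = 11111111101010101111111100000000
  ~c = 11110000111100001111000011110000
  (~e | ~c) = 11111010111110101111101011111010
  ((~e | ~c) & a) = 00000000000000001111101011111010
  ((~b | (~e & (~a | e))) | ((~e | ~c) & a)) = 11111111101010101111111111111010

((~b | (~e & (~a | e))) | ((~e | ~c) & a))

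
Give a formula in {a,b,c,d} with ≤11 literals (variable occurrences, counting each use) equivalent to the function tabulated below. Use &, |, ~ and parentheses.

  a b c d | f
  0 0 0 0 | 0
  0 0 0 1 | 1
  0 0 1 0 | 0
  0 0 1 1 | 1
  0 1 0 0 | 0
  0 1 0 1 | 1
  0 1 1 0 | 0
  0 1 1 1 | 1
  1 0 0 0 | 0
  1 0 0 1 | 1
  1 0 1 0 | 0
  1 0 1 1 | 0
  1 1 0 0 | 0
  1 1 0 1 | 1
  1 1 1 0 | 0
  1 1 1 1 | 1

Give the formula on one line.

  ~d = 1010101010101010
  ~c = 1100110011001100
  (~d | ~c) = 1110111011101110
  ((~d | ~c) & d) = 0100010001000100
  ~a = 1111111100000000
  (c & a) = 0000000000110011
  ((c & a) & b) = 0000000000000011
  (~a | ((c & a) & b)) = 1111111100000011
  (d & c) = 0001000100010001
  ((~a | ((c & a) & b)) & (d & c)) = 0001000100000001
  (((~d | ~c) & d) | ((~a | ((c & a) & b)) & (d & c))) = 0101010101000101

(((~d | ~c) & d) | ((~a | ((c & a) & b)) & (d & c)))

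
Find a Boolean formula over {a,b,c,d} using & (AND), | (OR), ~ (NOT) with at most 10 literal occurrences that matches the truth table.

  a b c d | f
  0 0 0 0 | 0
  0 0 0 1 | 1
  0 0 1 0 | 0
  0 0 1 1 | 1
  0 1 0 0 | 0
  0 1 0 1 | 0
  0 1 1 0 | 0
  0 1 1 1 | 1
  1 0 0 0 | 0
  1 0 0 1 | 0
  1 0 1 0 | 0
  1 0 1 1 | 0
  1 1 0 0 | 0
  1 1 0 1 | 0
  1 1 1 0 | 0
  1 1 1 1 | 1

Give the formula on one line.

(((~d | (~a | b)) & d) & (((d & c) & b) | ~b))

  ~d = 1010101010101010
  ~a = 1111111100000000
  (~a | b) = 1111111100001111
  (~d | (~a | b)) = 1111111110101111
  ((~d | (~a | b)) & d) = 0101010100000101
  (d & c) = 0001000100010001
  ((d & c) & b) = 0000000100000001
  ~b = 1111000011110000
  (((d & c) & b) | ~b) = 1111000111110001
  (((~d | (~a | b)) & d) & (((d & c) & b) | ~b)) = 0101000100000001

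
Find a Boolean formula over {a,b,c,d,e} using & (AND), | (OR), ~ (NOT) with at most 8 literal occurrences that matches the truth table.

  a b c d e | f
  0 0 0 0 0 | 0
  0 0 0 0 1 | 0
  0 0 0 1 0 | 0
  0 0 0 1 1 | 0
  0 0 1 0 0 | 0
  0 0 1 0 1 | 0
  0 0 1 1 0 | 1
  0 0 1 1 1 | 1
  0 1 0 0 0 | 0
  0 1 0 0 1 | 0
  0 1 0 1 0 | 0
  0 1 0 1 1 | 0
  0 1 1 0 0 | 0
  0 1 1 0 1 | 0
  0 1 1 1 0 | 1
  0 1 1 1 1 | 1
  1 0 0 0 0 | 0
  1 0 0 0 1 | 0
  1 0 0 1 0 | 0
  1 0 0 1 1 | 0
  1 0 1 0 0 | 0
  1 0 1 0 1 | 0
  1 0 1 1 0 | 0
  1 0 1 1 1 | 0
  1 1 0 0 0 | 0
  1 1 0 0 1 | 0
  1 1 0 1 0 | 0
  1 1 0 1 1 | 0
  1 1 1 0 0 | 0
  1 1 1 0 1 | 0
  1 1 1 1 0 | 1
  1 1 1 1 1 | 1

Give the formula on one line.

(((d & (~a | b)) | ~c) & c)

  ~a = 11111111111111110000000000000000
  (~a | b) = 11111111111111110000000011111111
  (d & (~a | b)) = 00110011001100110000000000110011
  ~c = 11110000111100001111000011110000
  ((d & (~a | b)) | ~c) = 11110011111100111111000011110011
  (((d & (~a | b)) | ~c) & c) = 00000011000000110000000000000011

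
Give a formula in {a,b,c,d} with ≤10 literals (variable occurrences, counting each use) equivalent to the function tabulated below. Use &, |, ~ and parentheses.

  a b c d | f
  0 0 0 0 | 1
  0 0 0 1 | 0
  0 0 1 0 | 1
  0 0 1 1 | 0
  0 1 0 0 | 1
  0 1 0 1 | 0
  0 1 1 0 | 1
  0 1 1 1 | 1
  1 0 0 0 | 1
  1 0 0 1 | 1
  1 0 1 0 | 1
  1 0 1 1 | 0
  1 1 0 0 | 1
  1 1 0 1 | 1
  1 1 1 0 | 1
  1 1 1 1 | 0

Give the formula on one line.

  (a & d) = 0000000001010101
  ~c = 1100110011001100
  (~c & a) = 0000000011001100
  ((a & d) & (~c & a)) = 0000000001000100
  (a | b) = 0000111111111111
  ~a = 1111111100000000
  ((a | b) & ~a) = 0000111100000000
  (c & ((a | b) & ~a)) = 0000001100000000
  ~d = 1010101010101010
  ((c & ((a | b) & ~a)) | ~d) = 1010101110101010
  (((a & d) & (~c & a)) | ((c & ((a | b) & ~a)) | ~d)) = 1010101111101110

(((a & d) & (~c & a)) | ((c & ((a | b) & ~a)) | ~d))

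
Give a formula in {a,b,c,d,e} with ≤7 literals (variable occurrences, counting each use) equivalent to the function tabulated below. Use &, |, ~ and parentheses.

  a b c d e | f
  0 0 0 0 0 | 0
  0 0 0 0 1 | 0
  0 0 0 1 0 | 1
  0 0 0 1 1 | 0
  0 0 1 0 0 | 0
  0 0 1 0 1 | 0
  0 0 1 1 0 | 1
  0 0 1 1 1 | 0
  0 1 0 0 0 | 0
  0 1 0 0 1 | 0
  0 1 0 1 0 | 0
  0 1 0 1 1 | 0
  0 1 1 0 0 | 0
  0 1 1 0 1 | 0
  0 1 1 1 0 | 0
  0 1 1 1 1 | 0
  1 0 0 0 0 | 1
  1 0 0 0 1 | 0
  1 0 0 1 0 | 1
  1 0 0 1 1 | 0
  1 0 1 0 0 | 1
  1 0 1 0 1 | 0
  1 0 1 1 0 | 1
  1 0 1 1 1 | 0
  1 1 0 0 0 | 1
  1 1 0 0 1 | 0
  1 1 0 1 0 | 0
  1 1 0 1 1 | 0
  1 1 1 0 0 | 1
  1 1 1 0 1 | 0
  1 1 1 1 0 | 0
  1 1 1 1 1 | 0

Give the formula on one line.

(((d & ~b) | (~d & a)) & ~e)

  ~b = 11111111000000001111111100000000
  (d & ~b) = 00110011000000000011001100000000
  ~d = 11001100110011001100110011001100
  (~d & a) = 00000000000000001100110011001100
  ((d & ~b) | (~d & a)) = 00110011000000001111111111001100
  ~e = 10101010101010101010101010101010
  (((d & ~b) | (~d & a)) & ~e) = 00100010000000001010101010001000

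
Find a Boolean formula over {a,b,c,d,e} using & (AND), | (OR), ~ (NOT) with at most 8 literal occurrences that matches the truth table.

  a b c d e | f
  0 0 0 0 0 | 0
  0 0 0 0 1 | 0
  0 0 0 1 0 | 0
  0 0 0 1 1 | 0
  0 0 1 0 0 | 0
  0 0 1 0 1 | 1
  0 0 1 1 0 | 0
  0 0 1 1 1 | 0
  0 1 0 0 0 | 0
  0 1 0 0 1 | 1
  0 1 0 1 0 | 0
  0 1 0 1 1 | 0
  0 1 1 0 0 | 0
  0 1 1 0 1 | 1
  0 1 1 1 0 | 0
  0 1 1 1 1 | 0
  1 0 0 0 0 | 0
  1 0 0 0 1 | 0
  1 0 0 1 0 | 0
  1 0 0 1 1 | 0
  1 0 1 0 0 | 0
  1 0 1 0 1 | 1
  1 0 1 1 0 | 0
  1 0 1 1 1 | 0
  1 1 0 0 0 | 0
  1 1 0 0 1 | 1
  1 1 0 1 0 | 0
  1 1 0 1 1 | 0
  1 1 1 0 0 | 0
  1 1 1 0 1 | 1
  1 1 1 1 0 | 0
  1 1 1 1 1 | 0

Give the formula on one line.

(e & (~d & (((~d & c) | b) | c)))

  ~d = 11001100110011001100110011001100
  (~d & c) = 00001100000011000000110000001100
  ((~d & c) | b) = 00001100111111110000110011111111
  (((~d & c) | b) | c) = 00001111111111110000111111111111
  (~d & (((~d & c) | b) | c)) = 00001100110011000000110011001100
  (e & (~d & (((~d & c) | b) | c))) = 00000100010001000000010001000100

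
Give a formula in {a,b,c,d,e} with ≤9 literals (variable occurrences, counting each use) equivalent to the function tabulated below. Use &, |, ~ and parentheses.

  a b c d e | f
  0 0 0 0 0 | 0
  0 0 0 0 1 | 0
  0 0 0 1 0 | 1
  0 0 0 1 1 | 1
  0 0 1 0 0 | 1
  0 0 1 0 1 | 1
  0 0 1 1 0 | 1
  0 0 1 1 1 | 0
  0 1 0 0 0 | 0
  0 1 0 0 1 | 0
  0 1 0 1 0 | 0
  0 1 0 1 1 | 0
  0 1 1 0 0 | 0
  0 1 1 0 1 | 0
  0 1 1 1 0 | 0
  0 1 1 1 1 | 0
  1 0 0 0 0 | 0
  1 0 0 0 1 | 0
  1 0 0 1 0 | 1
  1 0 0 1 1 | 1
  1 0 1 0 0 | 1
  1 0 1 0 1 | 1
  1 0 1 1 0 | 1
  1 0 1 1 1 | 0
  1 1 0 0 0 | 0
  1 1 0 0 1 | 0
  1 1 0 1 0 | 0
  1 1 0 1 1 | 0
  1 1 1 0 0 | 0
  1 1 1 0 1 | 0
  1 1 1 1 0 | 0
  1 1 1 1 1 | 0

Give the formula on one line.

  ~c = 11110000111100001111000011110000
  ~d = 11001100110011001100110011001100
  ~e = 10101010101010101010101010101010
  (~d | ~e) = 11101110111011101110111011101110
  (~c | (~d | ~e)) = 11111110111111101111111011111110
  (c | d) = 00111111001111110011111100111111
  ~b = 11111111000000001111111100000000
  ((c | d) & ~b) = 00111111000000000011111100000000
  ((~c | (~d | ~e)) & ((c | d) & ~b)) = 00111110000000000011111000000000

((~c | (~d | ~e)) & ((c | d) & ~b))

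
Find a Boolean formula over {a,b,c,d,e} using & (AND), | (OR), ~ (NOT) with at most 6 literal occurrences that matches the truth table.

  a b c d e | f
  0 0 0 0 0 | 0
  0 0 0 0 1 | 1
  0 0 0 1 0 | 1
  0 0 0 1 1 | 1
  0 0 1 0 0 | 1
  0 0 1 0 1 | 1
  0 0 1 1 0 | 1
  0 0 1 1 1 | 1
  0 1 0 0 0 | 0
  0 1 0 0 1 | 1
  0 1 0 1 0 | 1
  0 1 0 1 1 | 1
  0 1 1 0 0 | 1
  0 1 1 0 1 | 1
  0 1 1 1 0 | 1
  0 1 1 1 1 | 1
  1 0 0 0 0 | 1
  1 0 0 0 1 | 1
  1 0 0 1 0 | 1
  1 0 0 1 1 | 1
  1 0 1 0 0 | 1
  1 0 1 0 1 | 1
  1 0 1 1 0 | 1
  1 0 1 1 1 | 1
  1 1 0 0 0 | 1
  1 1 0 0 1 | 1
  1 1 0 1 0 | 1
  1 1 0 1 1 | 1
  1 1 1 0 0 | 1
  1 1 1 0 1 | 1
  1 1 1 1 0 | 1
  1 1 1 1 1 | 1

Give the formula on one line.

  (c | a) = 00001111000011111111111111111111
  (e | (c | a)) = 01011111010111111111111111111111
  ~a = 11111111111111110000000000000000
  (~a & d) = 00110011001100110000000000000000
  ((e | (c | a)) | (~a & d)) = 01111111011111111111111111111111

((e | (c | a)) | (~a & d))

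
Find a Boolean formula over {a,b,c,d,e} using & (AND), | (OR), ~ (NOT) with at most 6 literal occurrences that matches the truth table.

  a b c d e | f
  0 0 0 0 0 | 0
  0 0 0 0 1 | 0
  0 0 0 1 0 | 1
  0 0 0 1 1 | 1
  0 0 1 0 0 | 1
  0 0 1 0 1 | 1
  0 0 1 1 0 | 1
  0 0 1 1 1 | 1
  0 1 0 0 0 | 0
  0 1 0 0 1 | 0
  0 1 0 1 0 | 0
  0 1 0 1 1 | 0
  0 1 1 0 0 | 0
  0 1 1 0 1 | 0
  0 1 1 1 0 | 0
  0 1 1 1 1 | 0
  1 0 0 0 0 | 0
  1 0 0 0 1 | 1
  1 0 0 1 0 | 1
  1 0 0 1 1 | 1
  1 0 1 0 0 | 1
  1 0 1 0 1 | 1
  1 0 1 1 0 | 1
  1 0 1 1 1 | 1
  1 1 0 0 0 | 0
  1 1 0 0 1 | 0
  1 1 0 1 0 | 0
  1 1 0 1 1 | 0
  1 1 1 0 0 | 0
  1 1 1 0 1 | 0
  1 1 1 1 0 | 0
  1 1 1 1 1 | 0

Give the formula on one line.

(~b & (d | (c | (a & e))))

  ~b = 11111111000000001111111100000000
  (a & e) = 00000000000000000101010101010101
  (c | (a & e)) = 00001111000011110101111101011111
  (d | (c | (a & e))) = 00111111001111110111111101111111
  (~b & (d | (c | (a & e)))) = 00111111000000000111111100000000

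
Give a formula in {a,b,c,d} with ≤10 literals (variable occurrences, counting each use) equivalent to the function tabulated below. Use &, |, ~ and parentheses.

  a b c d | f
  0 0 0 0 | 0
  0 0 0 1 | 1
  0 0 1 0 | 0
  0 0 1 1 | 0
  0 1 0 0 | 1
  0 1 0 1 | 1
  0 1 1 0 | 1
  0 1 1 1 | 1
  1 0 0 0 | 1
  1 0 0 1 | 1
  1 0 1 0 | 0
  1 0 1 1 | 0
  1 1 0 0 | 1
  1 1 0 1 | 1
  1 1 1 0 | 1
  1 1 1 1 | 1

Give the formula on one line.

  (c | b) = 0011111100111111
  ~d = 1010101010101010
  (a | b) = 0000111111111111
  (~d & (a | b)) = 0000101010101010
  ((~d & (a | b)) | d) = 0101111111111111
  ((c | b) | ((~d & (a | b)) | d)) = 0111111111111111
  ~c = 1100110011001100
  (b & c) = 0000001100000011
  (~c | (b & c)) = 1100111111001111
  (((c | b) | ((~d & (a | b)) | d)) & (~c | (b & c))) = 0100111111001111

(((c | b) | ((~d & (a | b)) | d)) & (~c | (b & c)))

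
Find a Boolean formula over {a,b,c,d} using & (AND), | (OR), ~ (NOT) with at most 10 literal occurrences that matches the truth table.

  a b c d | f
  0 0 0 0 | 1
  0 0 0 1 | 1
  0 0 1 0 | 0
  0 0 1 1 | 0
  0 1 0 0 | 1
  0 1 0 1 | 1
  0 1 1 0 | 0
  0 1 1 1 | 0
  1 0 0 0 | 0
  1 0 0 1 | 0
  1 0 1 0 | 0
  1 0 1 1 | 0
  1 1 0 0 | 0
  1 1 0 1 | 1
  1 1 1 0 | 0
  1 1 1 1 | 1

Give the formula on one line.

  ~c = 1100110011001100
  (~c | a) = 1100110011111111
  (d & b) = 0000010100000101
  ((~c | a) & (d & b)) = 0000010000000101
  (a & ((~c | a) & (d & b))) = 0000000000000101
  ~a = 1111111100000000
  (~a & ~c) = 1100110000000000
  ((a & ((~c | a) & (d & b))) | (~a & ~c)) = 1100110000000101

((a & ((~c | a) & (d & b))) | (~a & ~c))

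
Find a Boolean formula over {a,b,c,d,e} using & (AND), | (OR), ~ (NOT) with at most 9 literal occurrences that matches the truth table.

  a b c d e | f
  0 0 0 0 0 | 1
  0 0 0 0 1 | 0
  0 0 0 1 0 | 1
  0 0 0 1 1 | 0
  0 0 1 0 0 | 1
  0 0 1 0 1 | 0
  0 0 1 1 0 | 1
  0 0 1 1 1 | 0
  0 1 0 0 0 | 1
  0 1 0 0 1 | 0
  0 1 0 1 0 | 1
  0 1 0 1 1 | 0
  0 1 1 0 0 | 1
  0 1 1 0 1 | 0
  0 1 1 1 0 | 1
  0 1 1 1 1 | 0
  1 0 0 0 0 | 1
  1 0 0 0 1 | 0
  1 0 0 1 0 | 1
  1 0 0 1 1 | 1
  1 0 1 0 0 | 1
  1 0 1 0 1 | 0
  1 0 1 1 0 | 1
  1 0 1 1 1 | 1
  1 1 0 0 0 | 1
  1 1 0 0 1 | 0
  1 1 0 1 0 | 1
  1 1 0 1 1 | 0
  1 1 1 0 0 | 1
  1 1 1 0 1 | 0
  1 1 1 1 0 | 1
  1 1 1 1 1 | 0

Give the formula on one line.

((((b | d) & ~b) & ((~a | ~b) & a)) | ~e)

  (b | d) = 00110011111111110011001111111111
  ~b = 11111111000000001111111100000000
  ((b | d) & ~b) = 00110011000000000011001100000000
  ~a = 11111111111111110000000000000000
  (~a | ~b) = 11111111111111111111111100000000
  ((~a | ~b) & a) = 00000000000000001111111100000000
  (((b | d) & ~b) & ((~a | ~b) & a)) = 00000000000000000011001100000000
  ~e = 10101010101010101010101010101010
  ((((b | d) & ~b) & ((~a | ~b) & a)) | ~e) = 10101010101010101011101110101010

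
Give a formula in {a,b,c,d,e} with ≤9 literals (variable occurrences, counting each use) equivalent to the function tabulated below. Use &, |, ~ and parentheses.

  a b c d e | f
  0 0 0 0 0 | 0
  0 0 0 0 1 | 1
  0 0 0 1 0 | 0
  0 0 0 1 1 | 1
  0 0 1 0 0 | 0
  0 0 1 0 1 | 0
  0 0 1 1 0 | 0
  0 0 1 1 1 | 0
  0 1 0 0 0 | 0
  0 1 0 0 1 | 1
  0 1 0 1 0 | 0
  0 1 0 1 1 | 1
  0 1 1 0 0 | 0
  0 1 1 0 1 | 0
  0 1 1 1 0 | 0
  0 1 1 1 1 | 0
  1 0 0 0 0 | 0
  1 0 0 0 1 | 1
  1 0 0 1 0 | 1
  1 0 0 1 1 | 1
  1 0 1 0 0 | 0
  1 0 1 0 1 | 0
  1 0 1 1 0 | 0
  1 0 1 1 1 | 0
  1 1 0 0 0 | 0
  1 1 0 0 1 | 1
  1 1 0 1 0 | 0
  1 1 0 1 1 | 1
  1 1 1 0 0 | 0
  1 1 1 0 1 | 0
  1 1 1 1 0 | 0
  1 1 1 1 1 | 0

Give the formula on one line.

  (e | c) = 01011111010111110101111101011111
  ~b = 11111111000000001111111100000000
  ((e | c) | ~b) = 11111111010111111111111101011111
  ~c = 11110000111100001111000011110000
  (((e | c) | ~b) & ~c) = 11110000010100001111000001010000
  ((((e | c) | ~b) & ~c) & e) = 01010000010100000101000001010000
  (~b & ~c) = 11110000000000001111000000000000
  (d & a) = 00000000000000000011001100110011
  ((~b & ~c) & (d & a)) = 00000000000000000011000000000000
  (((((e | c) | ~b) & ~c) & e) | ((~b & ~c) & (d & a))) = 01010000010100000111000001010000

(((((e | c) | ~b) & ~c) & e) | ((~b & ~c) & (d & a)))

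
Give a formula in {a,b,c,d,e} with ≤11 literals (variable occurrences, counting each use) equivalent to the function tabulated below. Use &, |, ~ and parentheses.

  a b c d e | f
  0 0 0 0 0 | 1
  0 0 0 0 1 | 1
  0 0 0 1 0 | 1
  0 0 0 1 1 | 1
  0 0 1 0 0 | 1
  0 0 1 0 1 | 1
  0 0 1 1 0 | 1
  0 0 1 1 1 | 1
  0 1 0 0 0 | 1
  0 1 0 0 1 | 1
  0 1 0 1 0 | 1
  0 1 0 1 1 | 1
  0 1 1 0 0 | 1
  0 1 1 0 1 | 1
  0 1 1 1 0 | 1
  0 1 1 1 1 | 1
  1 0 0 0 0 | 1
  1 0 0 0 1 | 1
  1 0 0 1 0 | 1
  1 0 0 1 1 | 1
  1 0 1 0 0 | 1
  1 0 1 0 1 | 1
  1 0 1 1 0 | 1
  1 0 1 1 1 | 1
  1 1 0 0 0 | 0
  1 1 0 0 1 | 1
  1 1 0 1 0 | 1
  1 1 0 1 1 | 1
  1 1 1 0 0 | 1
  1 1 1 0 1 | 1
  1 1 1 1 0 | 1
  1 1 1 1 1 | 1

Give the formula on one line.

(((d & b) | ((~b | ~a) | c)) | (e & (~c | a)))

  (d & b) = 00000000001100110000000000110011
  ~b = 11111111000000001111111100000000
  ~a = 11111111111111110000000000000000
  (~b | ~a) = 11111111111111111111111100000000
  ((~b | ~a) | c) = 11111111111111111111111100001111
  ((d & b) | ((~b | ~a) | c)) = 11111111111111111111111100111111
  ~c = 11110000111100001111000011110000
  (~c | a) = 11110000111100001111111111111111
  (e & (~c | a)) = 01010000010100000101010101010101
  (((d & b) | ((~b | ~a) | c)) | (e & (~c | a))) = 11111111111111111111111101111111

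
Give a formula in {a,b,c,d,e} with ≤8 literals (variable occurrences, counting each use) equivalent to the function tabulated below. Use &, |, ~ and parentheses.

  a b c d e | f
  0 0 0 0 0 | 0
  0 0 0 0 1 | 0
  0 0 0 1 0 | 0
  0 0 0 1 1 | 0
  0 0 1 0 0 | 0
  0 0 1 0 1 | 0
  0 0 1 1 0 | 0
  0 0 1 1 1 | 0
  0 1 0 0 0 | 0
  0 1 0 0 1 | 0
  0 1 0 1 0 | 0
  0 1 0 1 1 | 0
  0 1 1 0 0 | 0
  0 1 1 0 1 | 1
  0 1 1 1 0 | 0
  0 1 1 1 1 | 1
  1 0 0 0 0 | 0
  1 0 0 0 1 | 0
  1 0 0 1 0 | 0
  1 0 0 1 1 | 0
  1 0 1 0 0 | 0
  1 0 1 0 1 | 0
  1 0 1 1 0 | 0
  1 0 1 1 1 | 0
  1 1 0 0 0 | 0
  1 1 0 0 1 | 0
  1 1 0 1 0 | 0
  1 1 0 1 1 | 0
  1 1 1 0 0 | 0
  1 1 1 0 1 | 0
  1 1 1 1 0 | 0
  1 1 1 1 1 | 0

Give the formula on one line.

((~a & e) & (b & (c & (b | e))))

  ~a = 11111111111111110000000000000000
  (~a & e) = 01010101010101010000000000000000
  (b | e) = 01010101111111110101010111111111
  (c & (b | e)) = 00000101000011110000010100001111
  (b & (c & (b | e))) = 00000000000011110000000000001111
  ((~a & e) & (b & (c & (b | e)))) = 00000000000001010000000000000000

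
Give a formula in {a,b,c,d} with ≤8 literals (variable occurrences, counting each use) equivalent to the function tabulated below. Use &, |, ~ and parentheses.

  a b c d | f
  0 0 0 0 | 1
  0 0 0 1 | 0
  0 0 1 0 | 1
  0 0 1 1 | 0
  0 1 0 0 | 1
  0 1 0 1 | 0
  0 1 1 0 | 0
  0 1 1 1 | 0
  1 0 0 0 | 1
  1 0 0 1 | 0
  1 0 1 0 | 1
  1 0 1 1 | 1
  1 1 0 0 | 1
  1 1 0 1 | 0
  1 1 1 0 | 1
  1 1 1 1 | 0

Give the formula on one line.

(((~b | a) | (b & ~c)) & ((c & (a & ~b)) | ~d))

  ~b = 1111000011110000
  (~b | a) = 1111000011111111
  ~c = 1100110011001100
  (b & ~c) = 0000110000001100
  ((~b | a) | (b & ~c)) = 1111110011111111
  (a & ~b) = 0000000011110000
  (c & (a & ~b)) = 0000000000110000
  ~d = 1010101010101010
  ((c & (a & ~b)) | ~d) = 1010101010111010
  (((~b | a) | (b & ~c)) & ((c & (a & ~b)) | ~d)) = 1010100010111010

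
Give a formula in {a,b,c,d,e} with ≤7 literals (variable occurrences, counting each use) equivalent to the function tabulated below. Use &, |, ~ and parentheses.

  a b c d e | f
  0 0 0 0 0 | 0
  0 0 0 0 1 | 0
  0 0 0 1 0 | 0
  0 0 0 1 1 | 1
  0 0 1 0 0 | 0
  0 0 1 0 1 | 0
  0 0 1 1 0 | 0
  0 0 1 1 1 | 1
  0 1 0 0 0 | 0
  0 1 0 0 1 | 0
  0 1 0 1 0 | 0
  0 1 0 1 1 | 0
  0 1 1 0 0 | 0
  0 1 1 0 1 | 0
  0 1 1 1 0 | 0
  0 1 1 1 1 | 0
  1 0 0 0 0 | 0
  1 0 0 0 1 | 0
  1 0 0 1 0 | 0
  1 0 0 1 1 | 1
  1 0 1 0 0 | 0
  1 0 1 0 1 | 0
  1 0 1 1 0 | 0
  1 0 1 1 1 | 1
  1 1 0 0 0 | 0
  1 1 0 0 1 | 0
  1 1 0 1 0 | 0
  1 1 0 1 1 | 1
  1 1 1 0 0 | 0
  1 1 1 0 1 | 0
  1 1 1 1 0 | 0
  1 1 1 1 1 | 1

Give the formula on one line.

(((~b | a) & d) & e)

  ~b = 11111111000000001111111100000000
  (~b | a) = 11111111000000001111111111111111
  ((~b | a) & d) = 00110011000000000011001100110011
  (((~b | a) & d) & e) = 00010001000000000001000100010001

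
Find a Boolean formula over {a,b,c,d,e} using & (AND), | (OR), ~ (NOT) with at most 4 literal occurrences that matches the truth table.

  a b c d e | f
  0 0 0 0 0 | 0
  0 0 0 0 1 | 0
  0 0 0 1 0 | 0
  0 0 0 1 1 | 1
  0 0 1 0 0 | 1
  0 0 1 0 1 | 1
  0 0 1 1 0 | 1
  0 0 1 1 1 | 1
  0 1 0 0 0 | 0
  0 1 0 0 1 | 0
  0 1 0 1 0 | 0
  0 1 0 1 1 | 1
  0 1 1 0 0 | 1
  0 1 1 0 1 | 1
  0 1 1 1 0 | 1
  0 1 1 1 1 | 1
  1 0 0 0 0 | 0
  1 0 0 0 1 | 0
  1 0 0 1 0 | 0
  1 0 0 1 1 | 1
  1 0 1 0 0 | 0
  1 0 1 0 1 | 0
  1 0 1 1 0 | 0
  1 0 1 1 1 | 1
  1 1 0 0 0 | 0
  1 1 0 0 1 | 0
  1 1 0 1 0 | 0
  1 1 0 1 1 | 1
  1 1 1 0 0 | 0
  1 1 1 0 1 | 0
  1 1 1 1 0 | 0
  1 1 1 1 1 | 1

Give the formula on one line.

((c & ~a) | (e & d))

  ~a = 11111111111111110000000000000000
  (c & ~a) = 00001111000011110000000000000000
  (e & d) = 00010001000100010001000100010001
  ((c & ~a) | (e & d)) = 00011111000111110001000100010001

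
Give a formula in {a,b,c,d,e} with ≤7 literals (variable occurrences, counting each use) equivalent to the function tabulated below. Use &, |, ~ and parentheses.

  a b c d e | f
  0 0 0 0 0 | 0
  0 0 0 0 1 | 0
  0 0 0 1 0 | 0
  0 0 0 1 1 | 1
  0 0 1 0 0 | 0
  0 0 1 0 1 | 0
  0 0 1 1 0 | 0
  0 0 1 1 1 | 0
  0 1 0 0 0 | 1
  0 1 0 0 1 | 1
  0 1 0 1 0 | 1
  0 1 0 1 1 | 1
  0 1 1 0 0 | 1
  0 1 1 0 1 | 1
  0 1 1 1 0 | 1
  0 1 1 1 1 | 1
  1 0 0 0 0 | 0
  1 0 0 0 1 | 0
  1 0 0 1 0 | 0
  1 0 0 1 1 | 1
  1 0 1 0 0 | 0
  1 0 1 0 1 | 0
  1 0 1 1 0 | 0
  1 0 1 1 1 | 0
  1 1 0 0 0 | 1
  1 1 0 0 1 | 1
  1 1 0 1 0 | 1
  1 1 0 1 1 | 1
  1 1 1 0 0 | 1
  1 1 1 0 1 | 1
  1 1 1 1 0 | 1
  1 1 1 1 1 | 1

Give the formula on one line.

(b | (e & (d & ~c)))

  ~c = 11110000111100001111000011110000
  (d & ~c) = 00110000001100000011000000110000
  (e & (d & ~c)) = 00010000000100000001000000010000
  (b | (e & (d & ~c))) = 00010000111111110001000011111111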